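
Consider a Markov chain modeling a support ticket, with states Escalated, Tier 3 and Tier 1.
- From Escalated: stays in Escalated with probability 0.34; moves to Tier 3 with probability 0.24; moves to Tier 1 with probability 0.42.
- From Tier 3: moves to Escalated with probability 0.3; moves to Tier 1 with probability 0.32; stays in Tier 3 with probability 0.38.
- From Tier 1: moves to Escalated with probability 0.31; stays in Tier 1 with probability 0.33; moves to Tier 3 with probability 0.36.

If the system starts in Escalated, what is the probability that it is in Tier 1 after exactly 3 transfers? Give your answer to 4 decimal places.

Propagate the distribution vector 3 transfers from Escalated.
After 0 transfers: (1.0000, 0.0000, 0.0000)
After 1 transfer: (0.3400, 0.2400, 0.4200)
After 2 transfers: (0.3178, 0.3240, 0.3582)
After 3 transfers: (0.3163, 0.3283, 0.3554)
P(in Tier 1 after 3 transfers) = 0.3554

0.3554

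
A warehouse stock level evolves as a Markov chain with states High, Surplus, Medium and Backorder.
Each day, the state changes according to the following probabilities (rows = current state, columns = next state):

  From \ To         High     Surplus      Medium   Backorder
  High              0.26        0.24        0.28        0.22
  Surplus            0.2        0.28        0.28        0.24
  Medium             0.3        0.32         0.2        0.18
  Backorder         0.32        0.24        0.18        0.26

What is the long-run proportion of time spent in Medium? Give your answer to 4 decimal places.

Let the stationary distribution be π with π = πP and π_1 + π_2 + π_3 + π_4 = 1.
π_1 = 0.26·π_1 + 0.2·π_2 + 0.3·π_3 + 0.32·π_4
π_2 = 0.24·π_1 + 0.28·π_2 + 0.32·π_3 + 0.24·π_4
π_3 = 0.28·π_1 + 0.28·π_2 + 0.2·π_3 + 0.18·π_4
Solving with the normalization constraint gives π = (0.2668, 0.2699, 0.2384, 0.2249).
So the stationary probability of Medium is 0.2384.

0.2384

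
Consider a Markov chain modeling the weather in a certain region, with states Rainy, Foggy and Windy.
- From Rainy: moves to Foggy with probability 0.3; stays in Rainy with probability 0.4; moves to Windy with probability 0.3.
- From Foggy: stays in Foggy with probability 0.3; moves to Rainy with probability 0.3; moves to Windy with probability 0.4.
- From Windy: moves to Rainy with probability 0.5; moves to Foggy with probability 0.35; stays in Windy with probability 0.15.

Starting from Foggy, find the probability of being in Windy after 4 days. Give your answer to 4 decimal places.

0.2876

Propagate the distribution vector 4 days from Foggy.
After 0 days: (0.0000, 1.0000, 0.0000)
After 1 day: (0.3000, 0.3000, 0.4000)
After 2 days: (0.4100, 0.3200, 0.2700)
After 3 days: (0.3950, 0.3135, 0.2915)
After 4 days: (0.3978, 0.3146, 0.2876)
P(in Windy after 4 days) = 0.2876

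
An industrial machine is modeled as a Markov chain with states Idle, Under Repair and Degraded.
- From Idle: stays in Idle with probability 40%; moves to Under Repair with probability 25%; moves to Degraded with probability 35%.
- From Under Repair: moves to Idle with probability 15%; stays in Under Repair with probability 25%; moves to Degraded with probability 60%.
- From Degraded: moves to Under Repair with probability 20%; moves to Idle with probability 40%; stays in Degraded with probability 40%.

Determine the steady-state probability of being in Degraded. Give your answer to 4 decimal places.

0.4286

Let the stationary distribution be π with π = πP and π_1 + π_2 + π_3 = 1.
π_1 = 0.4·π_1 + 0.15·π_2 + 0.4·π_3
π_2 = 0.25·π_1 + 0.25·π_2 + 0.2·π_3
Solving with the normalization constraint gives π = (0.3429, 0.2286, 0.4286).
So the stationary probability of Degraded is 0.4286.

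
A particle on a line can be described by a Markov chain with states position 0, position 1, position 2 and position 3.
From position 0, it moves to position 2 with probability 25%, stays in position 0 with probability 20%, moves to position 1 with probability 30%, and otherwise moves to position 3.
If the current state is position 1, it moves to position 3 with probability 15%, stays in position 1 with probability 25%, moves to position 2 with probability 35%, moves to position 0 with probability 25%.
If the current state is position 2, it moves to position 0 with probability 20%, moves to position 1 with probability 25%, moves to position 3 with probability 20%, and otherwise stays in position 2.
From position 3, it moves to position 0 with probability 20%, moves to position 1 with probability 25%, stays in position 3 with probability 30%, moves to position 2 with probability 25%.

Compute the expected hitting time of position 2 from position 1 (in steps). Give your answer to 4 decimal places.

Let t(s) be the expected number of steps to first reach position 2 from state s, with t(position 2) = 0. Conditioning on the first step:
t(position 0) = 1 + 0.2·t(position 0) + 0.3·t(position 1) + 0.25·t(position 3)
t(position 1) = 1 + 0.25·t(position 0) + 0.25·t(position 1) + 0.15·t(position 3)
t(position 3) = 1 + 0.2·t(position 0) + 0.25·t(position 1) + 0.3·t(position 3)
Solving: t(position 0) = 3.6042, t(position 1) = 3.2592, t(position 3) = 3.6223.
Expected steps from position 1 to position 2: 3.2592.

3.2592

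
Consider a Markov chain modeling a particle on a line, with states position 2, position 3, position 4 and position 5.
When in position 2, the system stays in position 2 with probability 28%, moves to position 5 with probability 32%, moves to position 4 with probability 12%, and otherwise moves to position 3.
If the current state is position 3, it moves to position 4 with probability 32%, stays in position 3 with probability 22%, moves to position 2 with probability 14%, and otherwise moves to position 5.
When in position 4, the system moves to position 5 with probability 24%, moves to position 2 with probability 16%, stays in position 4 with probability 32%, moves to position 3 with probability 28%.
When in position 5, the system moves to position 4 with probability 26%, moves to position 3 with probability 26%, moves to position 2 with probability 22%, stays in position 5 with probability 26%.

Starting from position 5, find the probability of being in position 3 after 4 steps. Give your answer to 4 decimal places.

Propagate the distribution vector 4 steps from position 5.
After 0 steps: (0.0000, 0.0000, 0.0000, 1.0000)
After 1 step: (0.2200, 0.2600, 0.2600, 0.2600)
After 2 steps: (0.1968, 0.2592, 0.2604, 0.2836)
After 3 steps: (0.1954, 0.2588, 0.2636, 0.2822)
After 4 steps: (0.1952, 0.2588, 0.2640, 0.2820)
P(in position 3 after 4 steps) = 0.2588

0.2588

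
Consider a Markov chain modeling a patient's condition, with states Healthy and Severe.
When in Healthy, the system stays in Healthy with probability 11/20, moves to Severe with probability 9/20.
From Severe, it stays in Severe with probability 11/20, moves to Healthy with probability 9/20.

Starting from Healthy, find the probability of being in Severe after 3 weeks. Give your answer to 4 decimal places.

Propagate the distribution vector 3 weeks from Healthy.
After 0 weeks: (1.0000, 0.0000)
After 1 week: (0.5500, 0.4500)
After 2 weeks: (0.5050, 0.4950)
After 3 weeks: (0.5005, 0.4995)
P(in Severe after 3 weeks) = 0.4995

0.4995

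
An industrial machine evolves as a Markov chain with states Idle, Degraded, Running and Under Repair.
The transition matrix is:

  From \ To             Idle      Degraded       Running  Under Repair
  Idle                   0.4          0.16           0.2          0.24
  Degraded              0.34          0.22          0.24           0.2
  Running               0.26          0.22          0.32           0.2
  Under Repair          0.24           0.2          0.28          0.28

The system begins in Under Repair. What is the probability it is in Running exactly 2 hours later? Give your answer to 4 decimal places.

0.2640

Propagate the distribution vector 2 hours from Under Repair.
After 0 hours: (0.0000, 0.0000, 0.0000, 1.0000)
After 1 hour: (0.2400, 0.2000, 0.2800, 0.2800)
After 2 hours: (0.3040, 0.2000, 0.2640, 0.2320)
P(in Running after 2 hours) = 0.2640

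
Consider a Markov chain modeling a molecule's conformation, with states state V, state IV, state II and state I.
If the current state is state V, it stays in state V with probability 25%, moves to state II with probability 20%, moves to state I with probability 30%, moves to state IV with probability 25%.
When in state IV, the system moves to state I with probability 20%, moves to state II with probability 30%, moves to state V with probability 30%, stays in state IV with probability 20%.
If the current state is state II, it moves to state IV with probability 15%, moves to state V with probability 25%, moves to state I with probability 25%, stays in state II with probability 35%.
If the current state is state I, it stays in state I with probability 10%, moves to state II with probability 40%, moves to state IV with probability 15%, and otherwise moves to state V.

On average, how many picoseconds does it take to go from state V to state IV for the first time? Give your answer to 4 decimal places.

5.0739

Let t(s) be the expected number of picoseconds to first reach state IV from state s, with t(state IV) = 0. Conditioning on the first picosecond:
t(state V) = 1 + 0.25·t(state V) + 0.2·t(state II) + 0.3·t(state I)
t(state II) = 1 + 0.25·t(state V) + 0.35·t(state II) + 0.25·t(state I)
t(state I) = 1 + 0.35·t(state V) + 0.4·t(state II) + 0.1·t(state I)
Solving: t(state V) = 5.0739, t(state II) = 5.6404, t(state I) = 5.5911.
Expected picoseconds from state V to state IV: 5.0739.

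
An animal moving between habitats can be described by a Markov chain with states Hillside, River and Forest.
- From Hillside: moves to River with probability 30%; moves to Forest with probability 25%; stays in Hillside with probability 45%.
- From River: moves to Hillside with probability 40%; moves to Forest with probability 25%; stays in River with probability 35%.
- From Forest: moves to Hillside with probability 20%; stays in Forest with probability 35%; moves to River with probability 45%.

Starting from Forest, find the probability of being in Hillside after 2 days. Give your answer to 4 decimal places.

Sum over the intermediate state after 1 day:
P = P(Forest→Hillside)·P(Hillside→Hillside) + P(Forest→River)·P(River→Hillside) + P(Forest→Forest)·P(Forest→Hillside)
  = 0.2×0.45 + 0.45×0.4 + 0.35×0.2
  = 0.0900 + 0.1800 + 0.0700 = 0.3400

0.3400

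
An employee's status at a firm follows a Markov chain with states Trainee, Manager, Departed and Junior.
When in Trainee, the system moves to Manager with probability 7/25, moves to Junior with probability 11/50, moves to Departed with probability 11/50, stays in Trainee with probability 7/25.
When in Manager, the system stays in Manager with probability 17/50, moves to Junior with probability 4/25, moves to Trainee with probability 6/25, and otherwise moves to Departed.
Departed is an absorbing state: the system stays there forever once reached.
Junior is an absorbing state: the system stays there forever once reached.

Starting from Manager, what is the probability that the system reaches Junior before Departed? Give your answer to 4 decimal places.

Let h(s) be the probability of absorption at Junior starting from transient state s. Then h(Junior) = 1 and h(Departed) = 0. By first-step analysis:
h(Trainee) = 0.28·h(Trainee) + 0.28·h(Manager) + 0.22·0 + 0.22·1
h(Manager) = 0.24·h(Trainee) + 0.34·h(Manager) + 0.26·0 + 0.16·1
Solving: h(Trainee) = 0.4657, h(Manager) = 0.4118.
Starting from Manager, the probability is 0.4118.

0.4118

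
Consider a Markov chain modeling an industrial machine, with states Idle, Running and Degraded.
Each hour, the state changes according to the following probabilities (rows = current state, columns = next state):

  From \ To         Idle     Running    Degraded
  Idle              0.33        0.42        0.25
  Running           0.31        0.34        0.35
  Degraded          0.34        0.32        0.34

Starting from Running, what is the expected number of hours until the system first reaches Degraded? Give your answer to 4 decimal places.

Let t(s) be the expected number of hours to first reach Degraded from state s, with t(Degraded) = 0. Conditioning on the first hour:
t(Idle) = 1 + 0.33·t(Idle) + 0.42·t(Running)
t(Running) = 1 + 0.31·t(Idle) + 0.34·t(Running)
Solving: t(Idle) = 3.4615, t(Running) = 3.1410.
Expected hours from Running to Degraded: 3.1410.

3.1410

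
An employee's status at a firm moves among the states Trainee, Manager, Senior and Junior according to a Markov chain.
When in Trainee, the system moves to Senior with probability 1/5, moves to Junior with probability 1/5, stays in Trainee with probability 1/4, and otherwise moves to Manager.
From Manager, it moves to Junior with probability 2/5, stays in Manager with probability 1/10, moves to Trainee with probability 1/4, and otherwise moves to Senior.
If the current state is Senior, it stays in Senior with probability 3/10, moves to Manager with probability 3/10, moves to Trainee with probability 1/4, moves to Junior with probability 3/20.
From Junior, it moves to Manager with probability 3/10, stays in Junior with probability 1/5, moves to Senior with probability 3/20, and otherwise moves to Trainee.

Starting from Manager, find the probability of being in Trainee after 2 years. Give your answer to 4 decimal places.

0.2900

Propagate the distribution vector 2 years from Manager.
After 0 years: (0.0000, 1.0000, 0.0000, 0.0000)
After 1 year: (0.2500, 0.1000, 0.2500, 0.4000)
After 2 years: (0.2900, 0.2925, 0.2100, 0.2075)
P(in Trainee after 2 years) = 0.2900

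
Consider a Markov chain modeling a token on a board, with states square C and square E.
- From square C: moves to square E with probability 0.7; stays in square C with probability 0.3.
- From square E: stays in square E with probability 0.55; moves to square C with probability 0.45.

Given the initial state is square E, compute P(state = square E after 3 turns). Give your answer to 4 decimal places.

0.6074

Propagate the distribution vector 3 turns from square E.
After 0 turns: (0.0000, 1.0000)
After 1 turn: (0.4500, 0.5500)
After 2 turns: (0.3825, 0.6175)
After 3 turns: (0.3926, 0.6074)
P(in square E after 3 turns) = 0.6074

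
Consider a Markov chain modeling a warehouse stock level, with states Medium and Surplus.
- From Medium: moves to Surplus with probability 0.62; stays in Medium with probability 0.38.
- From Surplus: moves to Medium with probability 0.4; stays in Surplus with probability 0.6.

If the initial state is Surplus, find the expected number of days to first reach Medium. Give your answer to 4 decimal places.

Let t(s) be the expected number of days to first reach Medium from state s, with t(Medium) = 0. Conditioning on the first day:
t(Surplus) = 1 + 0.6·t(Surplus)
Solving: t(Surplus) = 2.5000.
Expected days from Surplus to Medium: 2.5000.

2.5000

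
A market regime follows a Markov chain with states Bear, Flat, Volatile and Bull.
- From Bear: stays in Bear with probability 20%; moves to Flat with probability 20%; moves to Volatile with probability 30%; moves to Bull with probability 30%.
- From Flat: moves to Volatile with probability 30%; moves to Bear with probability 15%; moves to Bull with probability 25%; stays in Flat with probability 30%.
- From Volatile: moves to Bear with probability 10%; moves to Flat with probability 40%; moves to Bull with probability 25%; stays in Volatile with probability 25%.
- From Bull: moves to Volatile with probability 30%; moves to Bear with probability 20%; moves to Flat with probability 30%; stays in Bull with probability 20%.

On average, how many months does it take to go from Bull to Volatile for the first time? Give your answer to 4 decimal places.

3.3333

Let t(s) be the expected number of months to first reach Volatile from state s, with t(Volatile) = 0. Conditioning on the first month:
t(Bear) = 1 + 0.2·t(Bear) + 0.2·t(Flat) + 0.3·t(Bull)
t(Flat) = 1 + 0.15·t(Bear) + 0.3·t(Flat) + 0.25·t(Bull)
t(Bull) = 1 + 0.2·t(Bear) + 0.3·t(Flat) + 0.2·t(Bull)
Solving: t(Bear) = 3.3333, t(Flat) = 3.3333, t(Bull) = 3.3333.
Expected months from Bull to Volatile: 3.3333.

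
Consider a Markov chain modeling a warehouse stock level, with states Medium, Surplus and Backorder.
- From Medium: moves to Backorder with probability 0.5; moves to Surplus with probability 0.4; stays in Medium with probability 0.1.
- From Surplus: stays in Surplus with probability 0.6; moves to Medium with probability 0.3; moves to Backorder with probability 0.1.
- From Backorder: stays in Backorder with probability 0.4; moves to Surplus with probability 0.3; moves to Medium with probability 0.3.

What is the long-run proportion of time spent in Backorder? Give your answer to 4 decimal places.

0.2857

Let the stationary distribution be π with π = πP and π_1 + π_2 + π_3 = 1.
π_1 = 0.1·π_1 + 0.3·π_2 + 0.3·π_3
π_2 = 0.4·π_1 + 0.6·π_2 + 0.3·π_3
Solving with the normalization constraint gives π = (0.2500, 0.4643, 0.2857).
So the stationary probability of Backorder is 0.2857.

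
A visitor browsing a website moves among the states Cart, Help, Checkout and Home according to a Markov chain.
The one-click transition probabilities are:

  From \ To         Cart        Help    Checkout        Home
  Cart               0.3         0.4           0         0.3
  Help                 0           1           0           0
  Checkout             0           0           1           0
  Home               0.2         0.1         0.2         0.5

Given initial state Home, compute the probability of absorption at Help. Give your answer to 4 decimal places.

0.5172

Let h(s) be the probability of absorption at Help starting from transient state s. Then h(Help) = 1 and h(Checkout) = 0. By first-step analysis:
h(Cart) = 0.3·h(Cart) + 0.4·1 + 0.3·h(Home)
h(Home) = 0.2·h(Cart) + 0.1·1 + 0.2·0 + 0.5·h(Home)
Solving: h(Cart) = 0.7931, h(Home) = 0.5172.
Starting from Home, the probability is 0.5172.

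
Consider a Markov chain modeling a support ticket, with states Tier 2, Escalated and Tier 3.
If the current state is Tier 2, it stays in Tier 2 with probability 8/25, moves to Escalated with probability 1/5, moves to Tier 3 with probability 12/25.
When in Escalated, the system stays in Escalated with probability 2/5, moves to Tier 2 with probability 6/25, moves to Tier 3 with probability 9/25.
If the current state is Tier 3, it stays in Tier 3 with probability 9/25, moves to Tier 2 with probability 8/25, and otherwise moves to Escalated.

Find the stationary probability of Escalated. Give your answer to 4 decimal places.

0.3093

Let the stationary distribution be π with π = πP and π_1 + π_2 + π_3 = 1.
π_1 = 0.32·π_1 + 0.24·π_2 + 0.32·π_3
π_2 = 0.2·π_1 + 0.4·π_2 + 0.32·π_3
Solving with the normalization constraint gives π = (0.2953, 0.3093, 0.3954).
So the stationary probability of Escalated is 0.3093.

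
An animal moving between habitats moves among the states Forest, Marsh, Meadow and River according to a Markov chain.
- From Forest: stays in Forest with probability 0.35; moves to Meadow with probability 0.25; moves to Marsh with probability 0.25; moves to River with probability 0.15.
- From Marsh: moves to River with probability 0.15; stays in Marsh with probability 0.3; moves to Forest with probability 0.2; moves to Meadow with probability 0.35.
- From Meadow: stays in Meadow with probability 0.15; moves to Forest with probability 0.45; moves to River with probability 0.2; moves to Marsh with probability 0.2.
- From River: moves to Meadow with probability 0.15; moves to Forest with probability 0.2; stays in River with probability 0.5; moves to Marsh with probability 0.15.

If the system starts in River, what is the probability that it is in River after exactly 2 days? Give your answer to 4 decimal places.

0.3325

Propagate the distribution vector 2 days from River.
After 0 days: (0.0000, 0.0000, 0.0000, 1.0000)
After 1 day: (0.2000, 0.1500, 0.1500, 0.5000)
After 2 days: (0.2675, 0.2000, 0.2000, 0.3325)
P(in River after 2 days) = 0.3325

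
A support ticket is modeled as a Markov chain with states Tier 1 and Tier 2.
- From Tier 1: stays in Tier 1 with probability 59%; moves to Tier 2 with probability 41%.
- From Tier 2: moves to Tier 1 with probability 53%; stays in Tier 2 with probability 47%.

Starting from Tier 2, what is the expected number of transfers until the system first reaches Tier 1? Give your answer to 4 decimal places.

1.8868

Let t(s) be the expected number of transfers to first reach Tier 1 from state s, with t(Tier 1) = 0. Conditioning on the first transfer:
t(Tier 2) = 1 + 0.47·t(Tier 2)
Solving: t(Tier 2) = 1.8868.
Expected transfers from Tier 2 to Tier 1: 1.8868.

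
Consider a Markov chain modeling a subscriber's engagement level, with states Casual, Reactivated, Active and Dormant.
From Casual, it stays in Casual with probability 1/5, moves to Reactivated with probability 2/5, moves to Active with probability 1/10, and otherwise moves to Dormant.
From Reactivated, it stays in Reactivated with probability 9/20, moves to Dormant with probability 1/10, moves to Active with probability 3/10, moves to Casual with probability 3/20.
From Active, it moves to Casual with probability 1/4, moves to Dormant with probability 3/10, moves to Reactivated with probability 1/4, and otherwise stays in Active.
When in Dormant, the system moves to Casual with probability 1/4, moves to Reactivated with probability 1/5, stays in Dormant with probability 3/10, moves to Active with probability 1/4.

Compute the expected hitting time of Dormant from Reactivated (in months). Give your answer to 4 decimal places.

Let t(s) be the expected number of months to first reach Dormant from state s, with t(Dormant) = 0. Conditioning on the first month:
t(Casual) = 1 + 0.2·t(Casual) + 0.4·t(Reactivated) + 0.1·t(Active)
t(Reactivated) = 1 + 0.15·t(Casual) + 0.45·t(Reactivated) + 0.3·t(Active)
t(Active) = 1 + 0.25·t(Casual) + 0.25·t(Reactivated) + 0.2·t(Active)
Solving: t(Casual) = 4.5038, t(Reactivated) = 5.4198, t(Active) = 4.3511.
Expected months from Reactivated to Dormant: 5.4198.

5.4198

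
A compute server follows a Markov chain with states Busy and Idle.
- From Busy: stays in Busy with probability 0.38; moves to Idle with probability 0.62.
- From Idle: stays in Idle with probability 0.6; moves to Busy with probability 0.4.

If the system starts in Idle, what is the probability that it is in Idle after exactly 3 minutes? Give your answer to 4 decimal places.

0.6078

Propagate the distribution vector 3 minutes from Idle.
After 0 minutes: (0.0000, 1.0000)
After 1 minute: (0.4000, 0.6000)
After 2 minutes: (0.3920, 0.6080)
After 3 minutes: (0.3922, 0.6078)
P(in Idle after 3 minutes) = 0.6078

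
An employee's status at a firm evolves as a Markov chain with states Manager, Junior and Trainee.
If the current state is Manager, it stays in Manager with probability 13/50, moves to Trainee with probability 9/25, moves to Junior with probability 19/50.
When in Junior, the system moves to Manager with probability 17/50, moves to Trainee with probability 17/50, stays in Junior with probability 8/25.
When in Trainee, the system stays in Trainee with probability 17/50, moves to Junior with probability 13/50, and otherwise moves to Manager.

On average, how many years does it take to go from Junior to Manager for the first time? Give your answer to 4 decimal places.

2.7747

Let t(s) be the expected number of years to first reach Manager from state s, with t(Manager) = 0. Conditioning on the first year:
t(Junior) = 1 + 0.32·t(Junior) + 0.34·t(Trainee)
t(Trainee) = 1 + 0.26·t(Junior) + 0.34·t(Trainee)
Solving: t(Junior) = 2.7747, t(Trainee) = 2.6082.
Expected years from Junior to Manager: 2.7747.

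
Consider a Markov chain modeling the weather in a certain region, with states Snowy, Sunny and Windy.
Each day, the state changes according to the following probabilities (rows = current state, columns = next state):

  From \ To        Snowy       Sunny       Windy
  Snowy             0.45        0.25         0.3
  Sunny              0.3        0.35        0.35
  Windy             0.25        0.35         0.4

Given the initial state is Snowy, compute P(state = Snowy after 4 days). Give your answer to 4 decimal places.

Propagate the distribution vector 4 days from Snowy.
After 0 days: (1.0000, 0.0000, 0.0000)
After 1 day: (0.4500, 0.2500, 0.3000)
After 2 days: (0.3525, 0.3050, 0.3425)
After 3 days: (0.3358, 0.3148, 0.3495)
After 4 days: (0.3329, 0.3164, 0.3507)
P(in Snowy after 4 days) = 0.3329

0.3329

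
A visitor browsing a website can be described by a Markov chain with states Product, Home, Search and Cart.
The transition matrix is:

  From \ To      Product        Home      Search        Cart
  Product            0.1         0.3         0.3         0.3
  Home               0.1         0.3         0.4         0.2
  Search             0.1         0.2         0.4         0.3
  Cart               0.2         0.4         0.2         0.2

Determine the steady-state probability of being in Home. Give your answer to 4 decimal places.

Let the stationary distribution be π with π = πP and π_1 + π_2 + π_3 + π_4 = 1.
π_1 = 0.1·π_1 + 0.1·π_2 + 0.1·π_3 + 0.2·π_4
π_2 = 0.3·π_1 + 0.3·π_2 + 0.2·π_3 + 0.4·π_4
π_3 = 0.3·π_1 + 0.4·π_2 + 0.4·π_3 + 0.2·π_4
Solving with the normalization constraint gives π = (0.1246, 0.2908, 0.3383, 0.2463).
So the stationary probability of Home is 0.2908.

0.2908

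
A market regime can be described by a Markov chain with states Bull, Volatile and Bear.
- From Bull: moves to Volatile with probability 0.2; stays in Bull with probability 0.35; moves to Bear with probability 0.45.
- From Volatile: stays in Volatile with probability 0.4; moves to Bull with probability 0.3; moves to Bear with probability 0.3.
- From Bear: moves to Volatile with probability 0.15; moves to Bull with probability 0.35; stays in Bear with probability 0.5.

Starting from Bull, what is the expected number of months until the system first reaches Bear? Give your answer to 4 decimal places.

2.4242

Let t(s) be the expected number of months to first reach Bear from state s, with t(Bear) = 0. Conditioning on the first month:
t(Bull) = 1 + 0.35·t(Bull) + 0.2·t(Volatile)
t(Volatile) = 1 + 0.3·t(Bull) + 0.4·t(Volatile)
Solving: t(Bull) = 2.4242, t(Volatile) = 2.8788.
Expected months from Bull to Bear: 2.4242.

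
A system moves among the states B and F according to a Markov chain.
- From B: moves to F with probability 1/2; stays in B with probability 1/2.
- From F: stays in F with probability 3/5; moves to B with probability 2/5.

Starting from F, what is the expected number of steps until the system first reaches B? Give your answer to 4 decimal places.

2.5000

Let t(s) be the expected number of steps to first reach B from state s, with t(B) = 0. Conditioning on the first step:
t(F) = 1 + 0.6·t(F)
Solving: t(F) = 2.5000.
Expected steps from F to B: 2.5000.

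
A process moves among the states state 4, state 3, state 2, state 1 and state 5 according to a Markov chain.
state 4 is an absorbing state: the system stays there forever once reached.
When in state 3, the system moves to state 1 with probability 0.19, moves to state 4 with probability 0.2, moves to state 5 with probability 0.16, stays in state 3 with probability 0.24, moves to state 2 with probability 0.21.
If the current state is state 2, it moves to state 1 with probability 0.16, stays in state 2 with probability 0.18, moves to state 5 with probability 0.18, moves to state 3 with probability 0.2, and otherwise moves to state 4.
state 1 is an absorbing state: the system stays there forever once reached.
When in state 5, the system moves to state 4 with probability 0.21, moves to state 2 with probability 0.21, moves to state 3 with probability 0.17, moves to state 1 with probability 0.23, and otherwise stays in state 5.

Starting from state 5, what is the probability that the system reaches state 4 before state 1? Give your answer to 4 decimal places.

0.5165

Let h(s) be the probability of absorption at state 4 starting from transient state s. Then h(state 4) = 1 and h(state 1) = 0. By first-step analysis:
h(state 3) = 0.2·1 + 0.24·h(state 3) + 0.21·h(state 2) + 0.19·0 + 0.16·h(state 5)
h(state 2) = 0.28·1 + 0.2·h(state 3) + 0.18·h(state 2) + 0.16·0 + 0.18·h(state 5)
h(state 5) = 0.21·1 + 0.17·h(state 3) + 0.21·h(state 2) + 0.23·0 + 0.18·h(state 5)
Solving: h(state 3) = 0.5335, h(state 2) = 0.5850, h(state 5) = 0.5165.
Starting from state 5, the probability is 0.5165.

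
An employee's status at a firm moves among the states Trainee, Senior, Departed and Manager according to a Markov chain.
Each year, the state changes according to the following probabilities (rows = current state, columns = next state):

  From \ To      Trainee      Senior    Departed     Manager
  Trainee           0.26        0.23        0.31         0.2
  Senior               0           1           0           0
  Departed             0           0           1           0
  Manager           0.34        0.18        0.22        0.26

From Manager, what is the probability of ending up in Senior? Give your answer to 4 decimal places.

0.4408

Let h(s) be the probability of absorption at Senior starting from transient state s. Then h(Senior) = 1 and h(Departed) = 0. By first-step analysis:
h(Trainee) = 0.26·h(Trainee) + 0.23·1 + 0.31·0 + 0.2·h(Manager)
h(Manager) = 0.34·h(Trainee) + 0.18·1 + 0.22·0 + 0.26·h(Manager)
Solving: h(Trainee) = 0.4299, h(Manager) = 0.4408.
Starting from Manager, the probability is 0.4408.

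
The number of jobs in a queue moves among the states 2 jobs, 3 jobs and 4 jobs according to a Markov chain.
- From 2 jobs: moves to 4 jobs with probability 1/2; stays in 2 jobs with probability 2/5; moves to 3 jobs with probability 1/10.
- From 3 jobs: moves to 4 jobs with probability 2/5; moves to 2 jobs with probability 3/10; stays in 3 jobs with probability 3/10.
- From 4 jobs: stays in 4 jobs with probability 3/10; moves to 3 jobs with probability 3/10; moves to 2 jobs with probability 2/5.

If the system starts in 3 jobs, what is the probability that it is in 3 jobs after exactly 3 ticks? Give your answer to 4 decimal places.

Propagate the distribution vector 3 ticks from 3 jobs.
After 0 ticks: (0.0000, 1.0000, 0.0000)
After 1 tick: (0.3000, 0.3000, 0.4000)
After 2 ticks: (0.3700, 0.2400, 0.3900)
After 3 ticks: (0.3760, 0.2260, 0.3980)
P(in 3 jobs after 3 ticks) = 0.2260

0.2260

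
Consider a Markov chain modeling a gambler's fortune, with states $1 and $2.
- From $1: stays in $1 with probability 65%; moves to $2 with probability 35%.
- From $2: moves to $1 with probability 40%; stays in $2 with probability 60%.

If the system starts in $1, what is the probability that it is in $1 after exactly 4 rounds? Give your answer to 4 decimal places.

Propagate the distribution vector 4 rounds from $1.
After 0 rounds: (1.0000, 0.0000)
After 1 round: (0.6500, 0.3500)
After 2 rounds: (0.5625, 0.4375)
After 3 rounds: (0.5406, 0.4594)
After 4 rounds: (0.5352, 0.4648)
P(in $1 after 4 rounds) = 0.5352

0.5352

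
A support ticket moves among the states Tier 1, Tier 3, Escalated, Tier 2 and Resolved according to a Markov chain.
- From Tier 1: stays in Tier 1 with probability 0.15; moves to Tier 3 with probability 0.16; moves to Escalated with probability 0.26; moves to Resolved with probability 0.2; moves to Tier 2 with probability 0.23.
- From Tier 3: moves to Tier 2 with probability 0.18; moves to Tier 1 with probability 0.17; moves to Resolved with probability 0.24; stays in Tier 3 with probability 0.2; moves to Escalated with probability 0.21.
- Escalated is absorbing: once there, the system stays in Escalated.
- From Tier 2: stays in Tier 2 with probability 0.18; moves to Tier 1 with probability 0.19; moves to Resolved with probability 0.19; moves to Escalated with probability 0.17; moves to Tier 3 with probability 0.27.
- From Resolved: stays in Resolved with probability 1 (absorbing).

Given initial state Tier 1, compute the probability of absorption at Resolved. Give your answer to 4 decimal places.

0.4702

Let h(s) be the probability of absorption at Resolved starting from transient state s. Then h(Resolved) = 1 and h(Escalated) = 0. By first-step analysis:
h(Tier 1) = 0.15·h(Tier 1) + 0.16·h(Tier 3) + 0.26·0 + 0.23·h(Tier 2) + 0.2·1
h(Tier 3) = 0.17·h(Tier 1) + 0.2·h(Tier 3) + 0.21·0 + 0.18·h(Tier 2) + 0.24·1
h(Tier 2) = 0.19·h(Tier 1) + 0.27·h(Tier 3) + 0.17·0 + 0.18·h(Tier 2) + 0.19·1
Solving: h(Tier 1) = 0.4702, h(Tier 3) = 0.5147, h(Tier 2) = 0.5101.
Starting from Tier 1, the probability is 0.4702.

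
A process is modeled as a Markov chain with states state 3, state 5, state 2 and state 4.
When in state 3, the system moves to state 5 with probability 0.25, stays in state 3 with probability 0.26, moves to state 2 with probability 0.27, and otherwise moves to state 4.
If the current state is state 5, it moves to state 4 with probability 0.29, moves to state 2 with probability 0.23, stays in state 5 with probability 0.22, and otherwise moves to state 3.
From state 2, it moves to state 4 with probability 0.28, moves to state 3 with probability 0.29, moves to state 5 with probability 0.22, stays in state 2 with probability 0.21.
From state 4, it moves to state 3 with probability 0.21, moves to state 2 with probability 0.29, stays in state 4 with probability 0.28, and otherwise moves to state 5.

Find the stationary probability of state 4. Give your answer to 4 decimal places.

0.2670

Let the stationary distribution be π with π = πP and π_1 + π_2 + π_3 + π_4 = 1.
π_1 = 0.26·π_1 + 0.26·π_2 + 0.29·π_3 + 0.21·π_4
π_2 = 0.25·π_1 + 0.22·π_2 + 0.22·π_3 + 0.22·π_4
π_3 = 0.27·π_1 + 0.23·π_2 + 0.21·π_3 + 0.29·π_4
Solving with the normalization constraint gives π = (0.2542, 0.2276, 0.2512, 0.2670).
So the stationary probability of state 4 is 0.2670.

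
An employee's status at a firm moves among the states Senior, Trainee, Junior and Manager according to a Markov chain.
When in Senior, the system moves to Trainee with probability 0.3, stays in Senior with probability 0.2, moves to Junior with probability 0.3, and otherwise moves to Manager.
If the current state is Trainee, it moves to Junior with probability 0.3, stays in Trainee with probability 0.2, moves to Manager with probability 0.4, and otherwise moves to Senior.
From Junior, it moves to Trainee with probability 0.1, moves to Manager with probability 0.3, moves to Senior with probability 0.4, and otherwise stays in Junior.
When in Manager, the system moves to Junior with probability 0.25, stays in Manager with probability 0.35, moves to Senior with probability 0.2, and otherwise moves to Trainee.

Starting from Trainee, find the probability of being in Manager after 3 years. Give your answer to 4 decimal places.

0.3105

Propagate the distribution vector 3 years from Trainee.
After 0 years: (0.0000, 1.0000, 0.0000, 0.0000)
After 1 year: (0.1000, 0.2000, 0.3000, 0.4000)
After 2 years: (0.2400, 0.1800, 0.2500, 0.3300)
After 3 years: (0.2320, 0.1990, 0.2585, 0.3105)
P(in Manager after 3 years) = 0.3105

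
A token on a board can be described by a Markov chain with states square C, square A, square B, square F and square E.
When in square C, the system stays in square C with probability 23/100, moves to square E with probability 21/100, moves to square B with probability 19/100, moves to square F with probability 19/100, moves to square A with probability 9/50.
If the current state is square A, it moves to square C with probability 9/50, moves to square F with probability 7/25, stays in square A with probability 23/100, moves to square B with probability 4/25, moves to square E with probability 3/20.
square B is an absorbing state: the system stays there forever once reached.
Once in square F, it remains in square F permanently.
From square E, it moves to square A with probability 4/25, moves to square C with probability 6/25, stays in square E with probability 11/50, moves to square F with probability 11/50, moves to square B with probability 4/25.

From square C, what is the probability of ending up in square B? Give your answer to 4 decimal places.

Let h(s) be the probability of absorption at square B starting from transient state s. Then h(square B) = 1 and h(square F) = 0. By first-step analysis:
h(square C) = 0.23·h(square C) + 0.18·h(square A) + 0.19·1 + 0.19·0 + 0.21·h(square E)
h(square A) = 0.18·h(square C) + 0.23·h(square A) + 0.16·1 + 0.28·0 + 0.15·h(square E)
h(square E) = 0.24·h(square C) + 0.16·h(square A) + 0.16·1 + 0.22·0 + 0.22·h(square E)
Solving: h(square C) = 0.4562, h(square A) = 0.3976, h(square E) = 0.4271.
Starting from square C, the probability is 0.4562.

0.4562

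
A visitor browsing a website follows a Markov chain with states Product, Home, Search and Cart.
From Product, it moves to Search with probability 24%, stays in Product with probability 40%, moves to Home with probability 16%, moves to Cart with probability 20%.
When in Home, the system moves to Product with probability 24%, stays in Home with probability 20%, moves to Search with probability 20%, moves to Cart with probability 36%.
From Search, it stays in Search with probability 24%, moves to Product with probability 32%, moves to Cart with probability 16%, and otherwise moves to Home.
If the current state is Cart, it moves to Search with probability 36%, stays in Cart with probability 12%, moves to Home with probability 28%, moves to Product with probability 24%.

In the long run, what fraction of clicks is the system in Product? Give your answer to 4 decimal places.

Let the stationary distribution be π with π = πP and π_1 + π_2 + π_3 + π_4 = 1.
π_1 = 0.4·π_1 + 0.24·π_2 + 0.32·π_3 + 0.24·π_4
π_2 = 0.16·π_1 + 0.2·π_2 + 0.28·π_3 + 0.28·π_4
π_3 = 0.24·π_1 + 0.2·π_2 + 0.24·π_3 + 0.36·π_4
Solving with the normalization constraint gives π = (0.3101, 0.2248, 0.2561, 0.2090).
So the stationary probability of Product is 0.3101.

0.3101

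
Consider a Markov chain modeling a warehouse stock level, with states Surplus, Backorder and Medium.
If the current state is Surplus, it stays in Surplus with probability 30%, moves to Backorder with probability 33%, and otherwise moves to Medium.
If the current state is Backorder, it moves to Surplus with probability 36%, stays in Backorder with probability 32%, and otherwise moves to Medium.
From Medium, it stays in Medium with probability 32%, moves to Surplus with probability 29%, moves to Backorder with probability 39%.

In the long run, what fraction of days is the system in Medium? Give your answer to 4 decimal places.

Let the stationary distribution be π with π = πP and π_1 + π_2 + π_3 = 1.
π_1 = 0.3·π_1 + 0.36·π_2 + 0.29·π_3
π_2 = 0.33·π_1 + 0.32·π_2 + 0.39·π_3
Solving with the normalization constraint gives π = (0.3174, 0.3467, 0.3359).
So the stationary probability of Medium is 0.3359.

0.3359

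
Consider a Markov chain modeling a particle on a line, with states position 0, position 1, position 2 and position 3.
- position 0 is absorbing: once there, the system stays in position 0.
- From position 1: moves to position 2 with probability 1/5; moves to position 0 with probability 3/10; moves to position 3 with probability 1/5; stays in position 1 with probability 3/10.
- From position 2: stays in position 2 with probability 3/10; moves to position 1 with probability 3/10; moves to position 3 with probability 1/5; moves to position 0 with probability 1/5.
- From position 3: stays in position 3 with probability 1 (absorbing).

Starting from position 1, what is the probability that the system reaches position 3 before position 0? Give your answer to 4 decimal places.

Let h(s) be the probability of absorption at position 3 starting from transient state s. Then h(position 3) = 1 and h(position 0) = 0. By first-step analysis:
h(position 1) = 0.3·0 + 0.3·h(position 1) + 0.2·h(position 2) + 0.2·1
h(position 2) = 0.2·0 + 0.3·h(position 1) + 0.3·h(position 2) + 0.2·1
Solving: h(position 1) = 0.4186, h(position 2) = 0.4651.
Starting from position 1, the probability is 0.4186.

0.4186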